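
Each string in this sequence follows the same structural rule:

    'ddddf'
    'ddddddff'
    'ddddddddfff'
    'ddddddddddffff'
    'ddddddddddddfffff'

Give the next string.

Each string has the form d^{2n} f^{n-1}, where the shown terms are n = 2, 3, 4, 5, 6.
At n = 7 the blocks have lengths 14, 6.

ddddddddddddddffffff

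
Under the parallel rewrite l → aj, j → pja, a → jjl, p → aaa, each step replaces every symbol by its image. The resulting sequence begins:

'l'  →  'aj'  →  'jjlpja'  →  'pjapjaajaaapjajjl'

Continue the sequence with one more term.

aaapjajjlaaapjajjljjlpjajjljjljjlaaapjajjlpjapjaaj

Applying the rule to each of the 17 symbols of pjapjaajaaapjajjl gives the pieces aaa pja jjl aaa pja jjl jjl pja jjl jjl jjl aaa pja jjl pja pja aj, which concatenate to the answer.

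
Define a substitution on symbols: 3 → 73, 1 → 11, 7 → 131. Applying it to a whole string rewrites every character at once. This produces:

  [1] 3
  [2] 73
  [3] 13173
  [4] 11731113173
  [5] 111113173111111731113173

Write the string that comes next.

111111111173111317311111111111113173111111731113173

Replace each of the 24 characters of 111113173111111731113173 in place — 11 11 11 11 11 73 11 131 73 11 11 11 11 11 11 131 73 11 11 11 73 11 131 73 — and concatenate.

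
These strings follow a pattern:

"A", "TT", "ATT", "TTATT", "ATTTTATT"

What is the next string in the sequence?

From term 3 onward, concatenate the second-to-last term with the last: A·TT = ATT, TT·ATT = TTATT, …
So term 6 is TTATT·ATTTTATT.

TTATTATTTTATT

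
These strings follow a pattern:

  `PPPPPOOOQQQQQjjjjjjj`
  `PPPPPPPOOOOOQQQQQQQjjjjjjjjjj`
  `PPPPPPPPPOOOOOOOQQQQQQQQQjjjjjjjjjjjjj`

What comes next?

Each string has the form P^{2n+1} O^{2n-1} Q^{2n+1} j^{3n+1}, where the shown terms are n = 2, 3, 4.
Setting n = 5 gives 11, 9, 11, 16 characters in each block.

PPPPPPPPPPPOOOOOOOOOQQQQQQQQQQQjjjjjjjjjjjjjjjj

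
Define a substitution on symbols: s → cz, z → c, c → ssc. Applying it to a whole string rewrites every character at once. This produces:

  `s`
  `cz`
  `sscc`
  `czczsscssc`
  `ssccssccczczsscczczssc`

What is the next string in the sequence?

czczsscsscczczsscsscssccssccczczsscssccssccczczssc

φ(ssccssccczczsscczczssc) expands symbol-by-symbol to cz cz ssc ssc cz cz ssc ssc ssc c ssc c cz cz ssc ssc c ssc c cz cz ssc; joining the 22 pieces gives the next term.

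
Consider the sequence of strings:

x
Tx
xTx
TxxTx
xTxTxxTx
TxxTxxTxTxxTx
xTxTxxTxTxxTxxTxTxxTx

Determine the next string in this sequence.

From term 3 onward, concatenate the second-to-last term with the last: x·Tx = xTx, Tx·xTx = TxxTx, …
The next term joins TxxTxxTxTxxTx and xTxTxxTxTxxTxxTxTxxTx.

TxxTxxTxTxxTxxTxTxxTxTxxTxxTxTxxTx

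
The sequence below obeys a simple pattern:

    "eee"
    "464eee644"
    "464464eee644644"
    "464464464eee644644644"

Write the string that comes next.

Every step adds 464 to the front and 644 to the end of the previous string.
Applying this once more to 464464464eee644644644:

464464464464eee644644644644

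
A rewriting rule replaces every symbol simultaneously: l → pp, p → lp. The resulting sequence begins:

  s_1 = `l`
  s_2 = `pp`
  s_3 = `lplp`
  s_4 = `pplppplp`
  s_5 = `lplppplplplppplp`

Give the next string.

pplppplplplppplppplppplplplppplp

Applying the rule to each of the 16 symbols of lplppplplplppplp gives the pieces pp lp pp lp lp lp pp lp pp lp pp lp lp lp pp lp, which concatenate to the answer.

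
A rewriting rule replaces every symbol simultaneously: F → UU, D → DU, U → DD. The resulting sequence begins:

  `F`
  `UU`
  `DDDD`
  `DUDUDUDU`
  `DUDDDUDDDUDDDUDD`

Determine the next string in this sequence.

Applying the rule to each of the 16 symbols of DUDDDUDDDUDDDUDD gives the pieces DU DD DU DU DU DD DU DU DU DD DU DU DU DD DU DU, which concatenate to the answer.

DUDDDUDUDUDDDUDUDUDDDUDUDUDDDUDU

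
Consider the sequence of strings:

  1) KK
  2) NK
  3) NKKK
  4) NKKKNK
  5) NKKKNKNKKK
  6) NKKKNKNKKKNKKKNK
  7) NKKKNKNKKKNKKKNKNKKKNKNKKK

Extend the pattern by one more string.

NKKKNKNKKKNKKKNKNKKKNKNKKKNKKKNKNKKKNKKKNK

This is a Fibonacci-style word recurrence s(k) = s(k−1)·s(k−2): e.g. NK·KK = NKKK.
So term 8 is NKKKNKNKKKNKKKNKNKKKNKNKKK·NKKKNKNKKKNKKKNK.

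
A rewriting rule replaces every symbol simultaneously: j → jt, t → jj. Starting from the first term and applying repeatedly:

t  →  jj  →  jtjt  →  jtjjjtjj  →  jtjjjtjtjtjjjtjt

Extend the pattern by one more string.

φ(jtjjjtjtjtjjjtjt) expands symbol-by-symbol to jt jj jt jt jt jj jt jj jt jj jt jt jt jj jt jj; joining the 16 pieces gives the next term.

jtjjjtjtjtjjjtjjjtjjjtjtjtjjjtjj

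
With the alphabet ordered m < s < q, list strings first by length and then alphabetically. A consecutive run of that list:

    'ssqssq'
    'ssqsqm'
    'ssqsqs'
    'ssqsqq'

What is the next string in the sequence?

ssqqmm

Treat ssqsqq as a base-3 numeral over the given alphabet and add one, carrying through any trailing q's.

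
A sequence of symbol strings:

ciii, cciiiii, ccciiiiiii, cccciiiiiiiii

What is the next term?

Term n consists of n-1 c's, followed by 2n-1 i's, where the shown terms are n = 2, 3, 4, 5.
For the next term, n = 6, so the run lengths are 5, 11.

ccccciiiiiiiiiii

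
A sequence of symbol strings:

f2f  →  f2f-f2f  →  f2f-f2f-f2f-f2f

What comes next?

Every step duplicates the string with '-' between the halves.
One more doubling of f2f-f2f-f2f-f2f gives the answer.

f2f-f2f-f2f-f2f-f2f-f2f-f2f-f2f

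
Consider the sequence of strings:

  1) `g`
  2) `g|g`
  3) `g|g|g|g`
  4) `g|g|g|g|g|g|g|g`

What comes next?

Each string is two copies of the previous one joined by '|'.
So the next term is two copies of g|g|g|g|g|g|g|g with '|' between the halves.

g|g|g|g|g|g|g|g|g|g|g|g|g|g|g|g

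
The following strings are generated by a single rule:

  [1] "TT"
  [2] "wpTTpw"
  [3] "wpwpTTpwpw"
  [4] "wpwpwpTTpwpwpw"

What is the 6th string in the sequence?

s(k+1) = wp·s(k)·pw, so each term gains wp as a prefix and pw as a suffix.
From wpwpwpTTpwpwpw, 2 further steps: wpwpwpTTpwpwpw → wpwpwpwpTTpwpwpwpw → (answer).

wpwpwpwpwpTTpwpwpwpwpw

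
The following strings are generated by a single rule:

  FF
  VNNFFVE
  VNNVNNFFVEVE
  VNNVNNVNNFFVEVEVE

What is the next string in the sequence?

VNNVNNVNNVNNFFVEVEVEVE

s(k+1) = VNN·s(k)·VE, so each term gains VNN as a prefix and VE as a suffix.
One more step from VNNVNNVNNFFVEVEVE gives the answer.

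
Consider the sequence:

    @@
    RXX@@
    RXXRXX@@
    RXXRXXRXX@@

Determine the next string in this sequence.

RXXRXXRXXRXX@@

Each term is the previous one with RXX prepended.
So the next term is RXX·RXXRXXRXX@@.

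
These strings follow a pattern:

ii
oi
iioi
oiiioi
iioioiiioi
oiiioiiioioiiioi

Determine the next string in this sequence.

iioioiiioioiiioiiioioiiioi

This is a Fibonacci-style word recurrence s(k) = s(k−2)·s(k−1): e.g. ii·oi = iioi.
So term 7 is iioioiiioi·oiiioiiioioiiioi.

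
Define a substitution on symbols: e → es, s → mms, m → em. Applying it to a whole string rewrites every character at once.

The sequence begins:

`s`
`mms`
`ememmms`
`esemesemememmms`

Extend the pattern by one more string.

Rewriting the 15 symbols of esemesemememmms one by one yields es mms es em es mms es em es em es em em em mms; concatenated:

esmmsesemesmmsesemesemesemememmms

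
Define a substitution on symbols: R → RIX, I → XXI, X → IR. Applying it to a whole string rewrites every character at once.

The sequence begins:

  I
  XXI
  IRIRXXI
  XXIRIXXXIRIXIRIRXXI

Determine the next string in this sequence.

φ(XXIRIXXXIRIXIRIRXXI) expands symbol-by-symbol to IR IR XXI RIX XXI IR IR IR XXI RIX XXI IR XXI RIX XXI RIX IR IR XXI; joining the 19 pieces gives the next term.

IRIRXXIRIXXXIIRIRIRXXIRIXXXIIRXXIRIXXXIRIXIRIRXXI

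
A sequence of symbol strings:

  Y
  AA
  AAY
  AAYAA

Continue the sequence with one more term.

AAYAAAAY

This is a Fibonacci-style word recurrence s(k) = s(k−1)·s(k−2): e.g. AA·Y = AAY.
Continuing: AAYAA · AAY gives term 5.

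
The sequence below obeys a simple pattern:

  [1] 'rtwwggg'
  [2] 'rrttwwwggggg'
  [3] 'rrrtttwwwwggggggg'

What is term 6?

rrrrrrttttttwwwwwwwggggggggggggg

The n-th term is n-1 r's then n-1 t's then n w's then 2n-1 g's, where the shown terms are n = 2, 3, 4.
For term 6, n = 7, so the run lengths are 6, 6, 7, 13.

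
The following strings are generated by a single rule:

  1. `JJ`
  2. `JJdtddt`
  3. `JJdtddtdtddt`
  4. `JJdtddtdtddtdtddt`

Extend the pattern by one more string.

The strings grow by a fixed suffix dtddt each time.
So the next term is JJdtddtdtddtdtddt·dtddt.

JJdtddtdtddtdtddtdtddt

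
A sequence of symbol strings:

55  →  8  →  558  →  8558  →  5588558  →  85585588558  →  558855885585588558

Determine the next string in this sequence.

Each term (from the third on) is the two preceding terms concatenated in order: term 3 = 55·8 = 558.
So term 8 is 85585588558·558855885585588558.

85585588558558855885585588558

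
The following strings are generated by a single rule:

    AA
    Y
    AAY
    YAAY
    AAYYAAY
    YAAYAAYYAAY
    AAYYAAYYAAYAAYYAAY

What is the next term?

This is a Fibonacci-style word recurrence s(k) = s(k−2)·s(k−1): e.g. AA·Y = AAY.
The next term joins YAAYAAYYAAY and AAYYAAYYAAYAAYYAAY.

YAAYAAYYAAYAAYYAAYYAAYAAYYAAY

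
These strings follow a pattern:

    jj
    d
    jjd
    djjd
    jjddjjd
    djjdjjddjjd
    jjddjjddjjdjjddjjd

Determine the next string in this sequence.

djjdjjddjjdjjddjjddjjdjjddjjd

From term 3 onward, concatenate the second-to-last term with the last: jj·d = jjd, d·jjd = djjd, …
So term 8 is djjdjjddjjd·jjddjjddjjdjjddjjd.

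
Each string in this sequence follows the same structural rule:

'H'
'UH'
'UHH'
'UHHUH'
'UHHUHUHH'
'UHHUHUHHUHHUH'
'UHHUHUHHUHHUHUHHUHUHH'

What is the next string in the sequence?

UHHUHUHHUHHUHUHHUHUHHUHHUHUHHUHHUH

This is a Fibonacci-style word recurrence s(k) = s(k−1)·s(k−2): e.g. UH·H = UHH.
So term 8 is UHHUHUHHUHHUHUHHUHUHH·UHHUHUHHUHHUH.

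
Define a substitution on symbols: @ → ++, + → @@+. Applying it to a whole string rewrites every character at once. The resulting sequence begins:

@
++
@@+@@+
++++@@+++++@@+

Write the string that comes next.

Applying the rule to each of the 14 symbols of ++++@@+++++@@+ gives the pieces @@+ @@+ @@+ @@+ ++ ++ @@+ @@+ @@+ @@+ @@+ ++ ++ @@+, which concatenate to the answer.

@@+@@+@@+@@+++++@@+@@+@@+@@+@@+++++@@+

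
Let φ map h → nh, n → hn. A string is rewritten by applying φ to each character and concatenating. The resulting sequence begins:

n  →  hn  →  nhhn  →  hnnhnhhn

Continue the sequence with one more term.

nhhnhnnhhnnhnhhn

Rewriting each symbol of hnnhnhhn: h→nh, n→hn, n→hn, h→nh, n→hn, h→nh, h→nh, n→hn, which concatenates to nh hn hn nh hn nh nh hn.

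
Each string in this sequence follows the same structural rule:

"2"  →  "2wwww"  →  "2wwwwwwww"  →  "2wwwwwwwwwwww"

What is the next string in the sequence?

The strings grow by a fixed suffix wwww each time.
So the next term is 2wwwwwwwwwwww·wwww.

2wwwwwwwwwwwwwwww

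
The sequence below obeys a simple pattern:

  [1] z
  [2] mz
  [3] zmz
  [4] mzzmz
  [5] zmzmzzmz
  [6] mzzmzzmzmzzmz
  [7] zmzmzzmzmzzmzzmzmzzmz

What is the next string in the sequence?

Each term (from the third on) is the two preceding terms concatenated in order: term 3 = z·mz = zmz.
So term 8 is mzzmzzmzmzzmz·zmzmzzmzmzzmzzmzmzzmz.

mzzmzzmzmzzmzzmzmzzmzmzzmzzmzmzzmz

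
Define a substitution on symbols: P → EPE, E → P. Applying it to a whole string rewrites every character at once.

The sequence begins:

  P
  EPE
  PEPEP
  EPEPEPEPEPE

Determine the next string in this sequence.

PEPEPEPEPEPEPEPEPEPEP

Apply φ to EPEPEPEPEPE symbol by symbol: E→P, P→EPE, E→P, P→EPE, E→P, P→EPE, E→P, P→EPE, E→P, P→EPE, E→P; joined: P EPE P EPE P EPE P EPE P EPE P.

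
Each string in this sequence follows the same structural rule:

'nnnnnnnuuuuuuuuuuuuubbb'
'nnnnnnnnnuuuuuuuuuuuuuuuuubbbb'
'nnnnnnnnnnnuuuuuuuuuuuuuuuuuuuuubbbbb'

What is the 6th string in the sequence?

Reading off run lengths: n runs 7, 9, 11; u runs 13, 17, 21; b runs 3, 4, 5 — each is linear in n, where the shown terms are n = 3, 4, 5.
At n = 8 the blocks have lengths 17, 33, 8.

nnnnnnnnnnnnnnnnnuuuuuuuuuuuuuuuuuuuuuuuuuuuuuuuuubbbbbbbb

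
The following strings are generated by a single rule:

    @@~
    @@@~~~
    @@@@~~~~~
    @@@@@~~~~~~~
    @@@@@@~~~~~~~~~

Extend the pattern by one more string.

@@@@@@@~~~~~~~~~~~

Term n consists of n+1 @'s, followed by 2n-1 ~'s (n = 1, 2, …).
At n = 6 the blocks have lengths 7, 11.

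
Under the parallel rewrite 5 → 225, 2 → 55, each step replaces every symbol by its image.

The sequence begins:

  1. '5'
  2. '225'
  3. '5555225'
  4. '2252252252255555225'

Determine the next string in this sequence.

Rewriting the 19 symbols of 2252252252255555225 one by one yields 55 55 225 55 55 225 55 55 225 55 55 225 225 225 225 225 55 55 225; concatenated:

55552255555225555522555552252252252252255555225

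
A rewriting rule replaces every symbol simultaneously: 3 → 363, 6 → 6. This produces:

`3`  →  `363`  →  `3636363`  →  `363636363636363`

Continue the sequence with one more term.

3636363636363636363636363636363

φ(363636363636363) expands symbol-by-symbol to 363 6 363 6 363 6 363 6 363 6 363 6 363 6 363; joining the 15 pieces gives the next term.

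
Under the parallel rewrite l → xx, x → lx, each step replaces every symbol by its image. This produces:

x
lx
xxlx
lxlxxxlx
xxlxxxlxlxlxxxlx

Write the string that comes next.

φ(xxlxxxlxlxlxxxlx) expands symbol-by-symbol to lx lx xx lx lx lx xx lx xx lx xx lx lx lx xx lx; joining the 16 pieces gives the next term.

lxlxxxlxlxlxxxlxxxlxxxlxlxlxxxlx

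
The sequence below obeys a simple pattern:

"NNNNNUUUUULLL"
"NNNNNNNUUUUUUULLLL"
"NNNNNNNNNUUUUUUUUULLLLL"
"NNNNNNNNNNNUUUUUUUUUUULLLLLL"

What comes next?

Each string has the form N^{2n+1} U^{2n+1} L^{n+1}, where the shown terms are n = 2, 3, 4, 5.
For the next term, n = 6, so the run lengths are 13, 13, 7.

NNNNNNNNNNNNNUUUUUUUUUUUUULLLLLLL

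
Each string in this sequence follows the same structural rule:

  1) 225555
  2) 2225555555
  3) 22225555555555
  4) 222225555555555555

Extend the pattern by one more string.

The n-th term is n+1 2's then 3n+1 5's (n = 1, 2, …).
At n = 5 the blocks have lengths 6, 16.

2222225555555555555555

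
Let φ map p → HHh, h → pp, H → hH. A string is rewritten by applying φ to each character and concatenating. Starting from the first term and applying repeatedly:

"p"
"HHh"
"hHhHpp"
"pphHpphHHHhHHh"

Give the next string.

Replace each of the 14 characters of pphHpphHHHhHHh in place — HHh HHh pp hH HHh HHh pp hH hH hH pp hH hH pp — and concatenate.

HHhHHhpphHHHhHHhpphHhHhHpphHhHpp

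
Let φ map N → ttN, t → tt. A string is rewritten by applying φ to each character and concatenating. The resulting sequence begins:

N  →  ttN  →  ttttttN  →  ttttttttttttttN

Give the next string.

Applying the rule to each of the 15 symbols of ttttttttttttttN gives the pieces tt tt tt tt tt tt tt tt tt tt tt tt tt tt ttN, which concatenate to the answer.

ttttttttttttttttttttttttttttttN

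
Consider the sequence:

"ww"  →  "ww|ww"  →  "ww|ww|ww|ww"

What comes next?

Every step duplicates the string with '|' between the halves.
So the next term is two copies of ww|ww|ww|ww with '|' between the halves.

ww|ww|ww|ww|ww|ww|ww|ww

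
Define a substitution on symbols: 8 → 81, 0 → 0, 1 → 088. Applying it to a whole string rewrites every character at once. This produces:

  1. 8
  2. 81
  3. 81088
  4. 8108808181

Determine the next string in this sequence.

Apply φ to 8108808181 symbol by symbol: 8→81, 1→088, 0→0, 8→81, 8→81, 0→0, 8→81, 1→088, 8→81, 1→088; joined: 81 088 0 81 81 0 81 088 81 088.

810880818108108881088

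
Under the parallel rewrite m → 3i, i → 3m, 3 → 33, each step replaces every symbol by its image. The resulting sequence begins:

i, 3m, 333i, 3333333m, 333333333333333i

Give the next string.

φ(333333333333333i) expands symbol-by-symbol to 33 33 33 33 33 33 33 33 33 33 33 33 33 33 33 3m; joining the 16 pieces gives the next term.

3333333333333333333333333333333m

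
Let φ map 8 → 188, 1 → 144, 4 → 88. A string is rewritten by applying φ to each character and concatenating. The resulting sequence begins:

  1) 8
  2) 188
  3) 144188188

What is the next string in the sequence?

1448888144188188144188188

Apply φ to 144188188 symbol by symbol: 1→144, 4→88, 4→88, 1→144, 8→188, 8→188, 1→144, 8→188, 8→188; joined: 144 88 88 144 188 188 144 188 188.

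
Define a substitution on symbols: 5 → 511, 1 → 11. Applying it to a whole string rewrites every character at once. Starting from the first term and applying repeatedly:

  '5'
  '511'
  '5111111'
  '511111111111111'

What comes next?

5111111111111111111111111111111

φ(511111111111111) expands symbol-by-symbol to 511 11 11 11 11 11 11 11 11 11 11 11 11 11 11; joining the 15 pieces gives the next term.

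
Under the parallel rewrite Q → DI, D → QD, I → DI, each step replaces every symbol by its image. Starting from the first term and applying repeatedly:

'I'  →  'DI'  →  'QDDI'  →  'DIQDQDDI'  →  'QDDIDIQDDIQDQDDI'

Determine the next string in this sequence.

DIQDQDDIQDDIDIQDQDDIDIQDDIQDQDDI

Applying the rule to each of the 16 symbols of QDDIDIQDDIQDQDDI gives the pieces DI QD QD DI QD DI DI QD QD DI DI QD DI QD QD DI, which concatenate to the answer.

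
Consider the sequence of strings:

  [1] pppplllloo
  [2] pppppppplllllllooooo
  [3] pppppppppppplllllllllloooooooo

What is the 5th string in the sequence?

Reading off run lengths: p runs 4, 8, 12; l runs 4, 7, 10; o runs 2, 5, 8 — each is linear in n (n = 1, 2, …).
Setting n = 5 gives 20, 16, 14 characters in each block.

pppppppppppppppppppplllllllllllllllloooooooooooooo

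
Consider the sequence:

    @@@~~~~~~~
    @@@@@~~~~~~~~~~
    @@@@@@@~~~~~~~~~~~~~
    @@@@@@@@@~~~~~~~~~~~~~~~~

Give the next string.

Term n consists of 2n-1 @'s, followed by 3n+1 ~'s, where the shown terms are n = 2, 3, 4, 5.
For the next term, n = 6, so the run lengths are 11, 19.

@@@@@@@@@@@~~~~~~~~~~~~~~~~~~~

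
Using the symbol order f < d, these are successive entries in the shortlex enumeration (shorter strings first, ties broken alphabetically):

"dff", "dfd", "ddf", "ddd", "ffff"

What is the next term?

fffd

Treat ffff as a base-2 numeral over the given alphabet and add one, carrying through any trailing d's.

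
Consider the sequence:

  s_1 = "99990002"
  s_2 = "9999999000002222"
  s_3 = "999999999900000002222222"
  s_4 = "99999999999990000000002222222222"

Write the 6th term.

999999999999999999900000000000002222222222222222

Term n consists of 3n+1 9's, followed by 2n+1 0's, followed by 3n-2 2's (n = 1, 2, …).
Setting n = 6 gives 19, 13, 16 characters in each block.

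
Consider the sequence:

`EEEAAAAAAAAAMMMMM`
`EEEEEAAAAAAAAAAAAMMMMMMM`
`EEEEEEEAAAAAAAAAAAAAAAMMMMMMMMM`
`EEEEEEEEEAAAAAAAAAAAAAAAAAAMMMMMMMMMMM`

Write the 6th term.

The n-th term is 2n-1 E's then 3n+3 A's then 2n+1 M's, where the shown terms are n = 2, 3, 4, 5.
For term 6, n = 7, so the run lengths are 13, 24, 15.

EEEEEEEEEEEEEAAAAAAAAAAAAAAAAAAAAAAAAMMMMMMMMMMMMMMM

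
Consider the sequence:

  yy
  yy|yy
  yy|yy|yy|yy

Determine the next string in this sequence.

Each string is two copies of the previous one joined by '|'.
Doubling yy|yy|yy|yy with '|' between the halves:

yy|yy|yy|yy|yy|yy|yy|yy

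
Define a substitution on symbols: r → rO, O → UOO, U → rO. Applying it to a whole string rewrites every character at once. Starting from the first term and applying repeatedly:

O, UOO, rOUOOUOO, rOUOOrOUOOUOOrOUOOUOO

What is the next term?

rOUOOrOUOOUOOrOUOOrOUOOUOOrOUOOUOOrOUOOrOUOOUOOrOUOOUOO

φ(rOUOOrOUOOUOOrOUOOUOO) expands symbol-by-symbol to rO UOO rO UOO UOO rO UOO rO UOO UOO rO UOO UOO rO UOO rO UOO UOO rO UOO UOO; joining the 21 pieces gives the next term.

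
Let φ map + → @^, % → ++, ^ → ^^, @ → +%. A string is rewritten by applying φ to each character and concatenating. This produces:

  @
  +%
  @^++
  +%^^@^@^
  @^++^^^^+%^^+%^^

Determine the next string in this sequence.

Applying the rule to each of the 16 symbols of @^++^^^^+%^^+%^^ gives the pieces +% ^^ @^ @^ ^^ ^^ ^^ ^^ @^ ++ ^^ ^^ @^ ++ ^^ ^^, which concatenate to the answer.

+%^^@^@^^^^^^^^^@^++^^^^@^++^^^^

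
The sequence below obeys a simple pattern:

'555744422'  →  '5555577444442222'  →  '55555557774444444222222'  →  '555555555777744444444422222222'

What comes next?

5555555555577777444444444442222222222

The n-th term is 2n+1 5's then n 7's then 2n+1 4's then 2n 2's (n = 1, 2, …).
At n = 5 the blocks have lengths 11, 5, 11, 10.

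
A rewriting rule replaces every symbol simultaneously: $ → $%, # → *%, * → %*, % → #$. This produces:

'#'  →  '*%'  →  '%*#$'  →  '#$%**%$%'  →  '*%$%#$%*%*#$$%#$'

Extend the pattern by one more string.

%*#$$%#$*%$%#$%*#$%**%$%$%#$*%$%

Applying the rule to each of the 16 symbols of *%$%#$%*%*#$$%#$ gives the pieces %* #$ $% #$ *% $% #$ %* #$ %* *% $% $% #$ *% $%, which concatenate to the answer.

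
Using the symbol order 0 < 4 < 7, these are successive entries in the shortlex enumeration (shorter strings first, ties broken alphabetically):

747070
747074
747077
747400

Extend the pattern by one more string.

747404

The successor of 747400 increments the rightmost position that isn't already 7 and resets every position after it to 0.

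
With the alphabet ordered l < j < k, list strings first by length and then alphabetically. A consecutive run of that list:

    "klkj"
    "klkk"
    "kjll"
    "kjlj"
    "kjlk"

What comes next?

The successor of kjlk increments the rightmost position that isn't already k and resets every position after it to l.

kjjl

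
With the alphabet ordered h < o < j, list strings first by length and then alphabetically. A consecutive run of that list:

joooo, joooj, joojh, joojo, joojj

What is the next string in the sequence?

jojhh

Treat joojj as a base-3 numeral over the given alphabet and add one, carrying through any trailing j's.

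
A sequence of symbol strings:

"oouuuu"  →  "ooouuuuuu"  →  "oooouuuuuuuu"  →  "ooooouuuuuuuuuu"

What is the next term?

Each string has the form o^{n} u^{2n}, where the shown terms are n = 2, 3, 4, 5.
Setting n = 6 gives 6, 12 characters in each block.

oooooouuuuuuuuuuuu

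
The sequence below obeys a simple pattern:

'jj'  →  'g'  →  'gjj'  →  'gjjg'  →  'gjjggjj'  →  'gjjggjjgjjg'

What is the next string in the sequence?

Each term (from the third on) is the previous term followed by the one before it: term 3 = g·jj = gjj.
Continuing: gjjggjjgjjg · gjjggjj gives term 7.

gjjggjjgjjggjjggjj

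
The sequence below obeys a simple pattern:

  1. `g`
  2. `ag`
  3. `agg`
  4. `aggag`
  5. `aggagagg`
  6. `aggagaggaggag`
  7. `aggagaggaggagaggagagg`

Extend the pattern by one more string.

From term 3 onward, concatenate the last term with the second-to-last: ag·g = agg, agg·ag = aggag, …
Continuing: aggagaggaggagaggagagg · aggagaggaggag gives term 8.

aggagaggaggagaggagaggaggagaggaggag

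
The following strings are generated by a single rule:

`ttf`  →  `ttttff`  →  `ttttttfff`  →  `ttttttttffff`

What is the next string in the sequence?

ttttttttttfffff

Each string has the form t^{2n} f^{n} (n = 1, 2, …).
Setting n = 5 gives 10, 5 characters in each block.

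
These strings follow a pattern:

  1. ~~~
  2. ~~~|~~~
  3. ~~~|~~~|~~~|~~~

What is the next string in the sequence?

~~~|~~~|~~~|~~~|~~~|~~~|~~~|~~~

Each string is two copies of the previous one joined by '|'.
One more doubling of ~~~|~~~|~~~|~~~ gives the answer.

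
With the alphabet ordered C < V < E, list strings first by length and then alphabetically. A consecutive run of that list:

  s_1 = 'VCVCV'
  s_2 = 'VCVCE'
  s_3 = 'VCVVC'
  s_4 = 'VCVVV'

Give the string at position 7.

VCVEV

Continuing the enumeration 3 steps past VCVVV: VCVVV → VCVVE → VCVEC → (answer).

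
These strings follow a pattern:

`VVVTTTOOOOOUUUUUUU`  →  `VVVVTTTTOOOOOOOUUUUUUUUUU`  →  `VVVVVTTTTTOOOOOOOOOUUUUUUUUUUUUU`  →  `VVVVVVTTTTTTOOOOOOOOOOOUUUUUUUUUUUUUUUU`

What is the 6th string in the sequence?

VVVVVVVVTTTTTTTTOOOOOOOOOOOOOOOUUUUUUUUUUUUUUUUUUUUUU

Reading off run lengths: V runs 3, 4, 5, 6; T runs 3, 4, 5, 6; O runs 5, 7, 9, 11; U runs 7, 10, 13, 16 — each is linear in n, where the shown terms are n = 2, 3, 4, 5.
Setting n = 7 gives 8, 8, 15, 22 characters in each block.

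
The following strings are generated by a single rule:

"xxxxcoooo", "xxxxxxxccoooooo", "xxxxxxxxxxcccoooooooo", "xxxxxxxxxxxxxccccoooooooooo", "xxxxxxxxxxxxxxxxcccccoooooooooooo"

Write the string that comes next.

xxxxxxxxxxxxxxxxxxxccccccoooooooooooooo

Term n consists of 3n+1 x's, followed by n c's, followed by 2n+2 o's (n = 1, 2, …).
At n = 6 the blocks have lengths 19, 6, 14.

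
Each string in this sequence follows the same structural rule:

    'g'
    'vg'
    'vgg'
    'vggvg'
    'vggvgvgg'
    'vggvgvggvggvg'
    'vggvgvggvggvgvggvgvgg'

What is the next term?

This is a Fibonacci-style word recurrence s(k) = s(k−1)·s(k−2): e.g. vg·g = vgg.
So term 8 is vggvgvggvggvgvggvgvgg·vggvgvggvggvg.

vggvgvggvggvgvggvgvggvggvgvggvggvg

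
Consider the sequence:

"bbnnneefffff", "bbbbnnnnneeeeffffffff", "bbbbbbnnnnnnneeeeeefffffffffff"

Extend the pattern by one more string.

bbbbbbbbnnnnnnnnneeeeeeeeffffffffffffff

Each string has the form b^{2n} n^{2n+1} e^{2n} f^{3n+2} (n = 1, 2, …).
Setting n = 4 gives 8, 9, 8, 14 characters in each block.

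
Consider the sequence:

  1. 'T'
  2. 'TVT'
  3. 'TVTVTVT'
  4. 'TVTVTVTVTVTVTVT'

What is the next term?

Every step duplicates the string with 'V' between the halves.
One more doubling of TVTVTVTVTVTVTVT gives the answer.

TVTVTVTVTVTVTVTVTVTVTVTVTVTVTVT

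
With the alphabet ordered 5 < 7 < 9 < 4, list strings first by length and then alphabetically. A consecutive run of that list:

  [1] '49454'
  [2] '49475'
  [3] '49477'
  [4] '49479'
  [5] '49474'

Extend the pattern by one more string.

The successor of 49474 increments the rightmost position that isn't already 4 and resets every position after it to 5.

49495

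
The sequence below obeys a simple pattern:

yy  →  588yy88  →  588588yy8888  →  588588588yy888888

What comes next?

Every step adds 588 to the front and 88 to the end of the previous string.
Applying this once more to 588588588yy888888:

588588588588yy88888888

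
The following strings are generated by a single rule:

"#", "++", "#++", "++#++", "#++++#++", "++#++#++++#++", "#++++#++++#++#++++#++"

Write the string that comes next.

++#++#++++#++#++++#++++#++#++++#++

From term 3 onward, concatenate the second-to-last term with the last: #·++ = #++, ++·#++ = ++#++, …
The next term joins ++#++#++++#++ and #++++#++++#++#++++#++.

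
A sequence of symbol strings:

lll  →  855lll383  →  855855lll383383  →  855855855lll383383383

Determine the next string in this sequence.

Each term wraps the previous one in 855 on the left and 383 on the right.
One more step from 855855855lll383383383 gives the answer.

855855855855lll383383383383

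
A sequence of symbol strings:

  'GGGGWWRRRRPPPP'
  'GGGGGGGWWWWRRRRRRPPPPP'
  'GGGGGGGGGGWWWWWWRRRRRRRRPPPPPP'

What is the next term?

GGGGGGGGGGGGGWWWWWWWWRRRRRRRRRRPPPPPPP

The n-th term is 3n-2 G's then 2n-2 W's then 2n R's then n+2 P's, where the shown terms are n = 2, 3, 4.
Setting n = 5 gives 13, 8, 10, 7 characters in each block.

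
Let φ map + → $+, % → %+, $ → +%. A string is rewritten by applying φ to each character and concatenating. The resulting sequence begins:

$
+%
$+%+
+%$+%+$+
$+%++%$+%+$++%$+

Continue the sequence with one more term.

+%$+%+$+$+%++%$+%+$++%$+$+%++%$+

Replace each of the 16 characters of $+%++%$+%+$++%$+ in place — +% $+ %+ $+ $+ %+ +% $+ %+ $+ +% $+ $+ %+ +% $+ — and concatenate.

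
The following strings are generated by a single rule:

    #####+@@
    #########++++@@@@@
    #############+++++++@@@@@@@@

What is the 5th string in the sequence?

#####################+++++++++++++@@@@@@@@@@@@@@

The n-th term is 4n+1 #'s then 3n-2 +'s then 3n-1 @'s (n = 1, 2, …).
For term 5, n = 5, so the run lengths are 21, 13, 14.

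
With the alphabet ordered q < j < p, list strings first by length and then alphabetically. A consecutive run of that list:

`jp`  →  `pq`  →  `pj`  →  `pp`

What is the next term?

pp is the last string of length 2, so the next is the first of length 3: q repeated 3 times.

qqq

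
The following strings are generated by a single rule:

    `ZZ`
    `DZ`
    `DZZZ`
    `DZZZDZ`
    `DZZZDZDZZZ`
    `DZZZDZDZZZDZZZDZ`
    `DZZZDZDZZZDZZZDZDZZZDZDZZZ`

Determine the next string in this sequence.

DZZZDZDZZZDZZZDZDZZZDZDZZZDZZZDZDZZZDZZZDZ

Each term (from the third on) is the previous term followed by the one before it: term 3 = DZ·ZZ = DZZZ.
Continuing: DZZZDZDZZZDZZZDZDZZZDZDZZZ · DZZZDZDZZZDZZZDZ gives term 8.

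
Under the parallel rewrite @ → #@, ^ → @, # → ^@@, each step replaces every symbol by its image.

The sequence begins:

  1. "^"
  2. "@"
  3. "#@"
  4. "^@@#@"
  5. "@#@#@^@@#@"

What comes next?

#@^@@#@^@@#@@#@#@^@@#@

Apply φ to @#@#@^@@#@ symbol by symbol: @→#@, #→^@@, @→#@, #→^@@, @→#@, ^→@, @→#@, @→#@, #→^@@, @→#@; joined: #@ ^@@ #@ ^@@ #@ @ #@ #@ ^@@ #@.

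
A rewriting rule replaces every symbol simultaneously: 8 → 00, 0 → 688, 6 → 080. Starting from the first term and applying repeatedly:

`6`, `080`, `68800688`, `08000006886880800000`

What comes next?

688006886886886886880800000080000068800688688688688688

Applying the rule to each of the 20 symbols of 08000006886880800000 gives the pieces 688 00 688 688 688 688 688 080 00 00 080 00 00 688 00 688 688 688 688 688, which concatenate to the answer.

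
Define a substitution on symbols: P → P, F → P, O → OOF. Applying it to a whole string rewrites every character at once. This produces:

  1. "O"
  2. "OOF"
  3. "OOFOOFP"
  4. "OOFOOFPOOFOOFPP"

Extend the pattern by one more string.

Rewriting the 15 symbols of OOFOOFPOOFOOFPP one by one yields OOF OOF P OOF OOF P P OOF OOF P OOF OOF P P P; concatenated:

OOFOOFPOOFOOFPPOOFOOFPOOFOOFPPP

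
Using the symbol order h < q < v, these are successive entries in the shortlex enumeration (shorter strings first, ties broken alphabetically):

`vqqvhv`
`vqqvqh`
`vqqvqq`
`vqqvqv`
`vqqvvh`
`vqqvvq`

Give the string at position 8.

Advancing 2 positions from vqqvvq through vqqvvq → vqqvvv reaches term 8.

vqvhhh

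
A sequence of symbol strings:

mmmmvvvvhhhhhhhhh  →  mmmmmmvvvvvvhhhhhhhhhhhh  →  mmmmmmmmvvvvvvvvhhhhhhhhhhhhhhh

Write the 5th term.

mmmmmmmmmmmmvvvvvvvvvvvvhhhhhhhhhhhhhhhhhhhhh

The n-th term is 2n m's then 2n v's then 3n+3 h's, where the shown terms are n = 2, 3, 4.
Setting n = 6 gives 12, 12, 21 characters in each block.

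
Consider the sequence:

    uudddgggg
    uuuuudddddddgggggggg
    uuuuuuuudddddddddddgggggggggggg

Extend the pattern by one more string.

Reading off run lengths: u runs 2, 5, 8; d runs 3, 7, 11; g runs 4, 8, 12 — each is linear in n (n = 1, 2, …).
Setting n = 4 gives 11, 15, 16 characters in each block.

uuuuuuuuuuudddddddddddddddgggggggggggggggg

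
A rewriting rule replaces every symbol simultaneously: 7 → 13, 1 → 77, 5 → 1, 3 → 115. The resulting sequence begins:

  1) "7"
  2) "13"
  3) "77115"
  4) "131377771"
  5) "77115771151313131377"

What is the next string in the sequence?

131377771131377771771157711577115771151313

Applying the rule to each of the 20 symbols of 77115771151313131377 gives the pieces 13 13 77 77 1 13 13 77 77 1 77 115 77 115 77 115 77 115 13 13, which concatenate to the answer.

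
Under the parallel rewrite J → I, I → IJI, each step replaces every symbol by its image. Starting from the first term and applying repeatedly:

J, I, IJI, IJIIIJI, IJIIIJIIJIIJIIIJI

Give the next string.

IJIIIJIIJIIJIIIJIIJIIIJIIJIIIJIIJIIJIIIJI

φ(IJIIIJIIJIIJIIIJI) expands symbol-by-symbol to IJI I IJI IJI IJI I IJI IJI I IJI IJI I IJI IJI IJI I IJI; joining the 17 pieces gives the next term.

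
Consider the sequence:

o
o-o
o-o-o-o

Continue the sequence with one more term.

o-o-o-o-o-o-o-o

s(k+1) = s(k)·-·s(k) — each term doubles the last with '-' between the halves.
So the next term is two copies of o-o-o-o with '-' between the halves.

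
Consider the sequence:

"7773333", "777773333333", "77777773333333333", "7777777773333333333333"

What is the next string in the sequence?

777777777773333333333333333

Reading off run lengths: 7 runs 3, 5, 7, 9; 3 runs 4, 7, 10, 13 — each is linear in n (n = 1, 2, …).
Setting n = 5 gives 11, 16 characters in each block.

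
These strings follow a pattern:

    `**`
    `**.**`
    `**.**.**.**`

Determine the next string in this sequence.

Every step duplicates the string with '.' between the halves.
Doubling **.**.**.** with '.' between the halves:

**.**.**.**.**.**.**.**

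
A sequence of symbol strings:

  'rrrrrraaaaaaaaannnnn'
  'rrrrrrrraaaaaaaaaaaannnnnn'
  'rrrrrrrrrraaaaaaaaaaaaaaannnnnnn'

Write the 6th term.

Term n consists of 2n r's, followed by 3n a's, followed by n+2 n's, where the shown terms are n = 3, 4, 5.
At n = 8 the blocks have lengths 16, 24, 10.

rrrrrrrrrrrrrrrraaaaaaaaaaaaaaaaaaaaaaaannnnnnnnnn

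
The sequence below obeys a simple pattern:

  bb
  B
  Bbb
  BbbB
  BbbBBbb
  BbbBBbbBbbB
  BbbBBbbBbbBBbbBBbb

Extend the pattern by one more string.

From term 3 onward, concatenate the last term with the second-to-last: B·bb = Bbb, Bbb·B = BbbB, …
So term 8 is BbbBBbbBbbBBbbBBbb·BbbBBbbBbbB.

BbbBBbbBbbBBbbBBbbBbbBBbbBbbB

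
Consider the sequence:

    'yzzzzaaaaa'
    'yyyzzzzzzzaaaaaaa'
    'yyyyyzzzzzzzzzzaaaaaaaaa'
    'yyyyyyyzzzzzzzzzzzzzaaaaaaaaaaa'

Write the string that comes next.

The n-th term is 2n-1 y's then 3n+1 z's then 2n+3 a's (n = 1, 2, …).
Setting n = 5 gives 9, 16, 13 characters in each block.

yyyyyyyyyzzzzzzzzzzzzzzzzaaaaaaaaaaaaa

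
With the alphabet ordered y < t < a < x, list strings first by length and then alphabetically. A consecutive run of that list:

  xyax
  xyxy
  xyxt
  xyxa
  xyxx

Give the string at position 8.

xtya

Continuing the enumeration 3 steps past xyxx: xyxx → xtyy → xtyt → (answer).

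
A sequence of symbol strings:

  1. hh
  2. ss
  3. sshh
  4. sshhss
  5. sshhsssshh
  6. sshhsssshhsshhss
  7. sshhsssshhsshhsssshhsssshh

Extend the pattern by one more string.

Each term (from the third on) is the previous term followed by the one before it: term 3 = ss·hh = sshh.
The next term joins sshhsssshhsshhsssshhsssshh and sshhsssshhsshhss.

sshhsssshhsshhsssshhsssshhsshhsssshhsshhss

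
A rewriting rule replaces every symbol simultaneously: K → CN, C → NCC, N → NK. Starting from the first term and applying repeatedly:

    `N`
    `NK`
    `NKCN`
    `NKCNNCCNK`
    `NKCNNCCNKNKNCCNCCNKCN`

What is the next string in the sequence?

NKCNNCCNKNKNCCNCCNKCNNKCNNKNCCNCCNKNCCNCCNKCNNCCNK

φ(NKCNNCCNKNKNCCNCCNKCN) expands symbol-by-symbol to NK CN NCC NK NK NCC NCC NK CN NK CN NK NCC NCC NK NCC NCC NK CN NCC NK; joining the 21 pieces gives the next term.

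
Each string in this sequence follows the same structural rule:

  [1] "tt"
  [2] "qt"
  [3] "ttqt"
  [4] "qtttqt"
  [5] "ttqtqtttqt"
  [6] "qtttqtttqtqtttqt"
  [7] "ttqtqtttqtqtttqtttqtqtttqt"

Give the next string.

From term 3 onward, concatenate the second-to-last term with the last: tt·qt = ttqt, qt·ttqt = qtttqt, …
So term 8 is qtttqtttqtqtttqt·ttqtqtttqtqtttqtttqtqtttqt.

qtttqtttqtqtttqtttqtqtttqtqtttqtttqtqtttqt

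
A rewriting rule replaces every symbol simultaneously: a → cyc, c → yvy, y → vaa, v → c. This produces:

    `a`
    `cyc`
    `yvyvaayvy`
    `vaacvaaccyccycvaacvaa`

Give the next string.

Rewriting the 21 symbols of vaacvaaccyccycvaacvaa one by one yields c cyc cyc yvy c cyc cyc yvy yvy vaa yvy yvy vaa yvy c cyc cyc yvy c cyc cyc; concatenated:

ccyccycyvyccyccycyvyyvyvaayvyyvyvaayvyccyccycyvyccyccyc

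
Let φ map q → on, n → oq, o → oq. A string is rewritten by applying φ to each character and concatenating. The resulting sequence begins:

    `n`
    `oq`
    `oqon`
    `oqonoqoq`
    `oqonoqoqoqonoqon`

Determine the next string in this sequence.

oqonoqoqoqonoqonoqonoqoqoqonoqoq

Applying the rule to each of the 16 symbols of oqonoqoqoqonoqon gives the pieces oq on oq oq oq on oq on oq on oq oq oq on oq oq, which concatenate to the answer.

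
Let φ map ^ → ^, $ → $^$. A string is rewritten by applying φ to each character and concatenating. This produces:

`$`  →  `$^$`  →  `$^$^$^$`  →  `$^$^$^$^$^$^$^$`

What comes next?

$^$^$^$^$^$^$^$^$^$^$^$^$^$^$^$

φ($^$^$^$^$^$^$^$) expands symbol-by-symbol to $^$ ^ $^$ ^ $^$ ^ $^$ ^ $^$ ^ $^$ ^ $^$ ^ $^$; joining the 15 pieces gives the next term.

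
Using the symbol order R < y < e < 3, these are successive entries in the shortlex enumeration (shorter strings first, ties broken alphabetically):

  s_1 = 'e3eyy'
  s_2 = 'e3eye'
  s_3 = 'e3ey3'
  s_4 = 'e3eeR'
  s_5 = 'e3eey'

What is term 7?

e3ee3

Advancing 2 positions from e3eey through e3eey → e3eee reaches term 7.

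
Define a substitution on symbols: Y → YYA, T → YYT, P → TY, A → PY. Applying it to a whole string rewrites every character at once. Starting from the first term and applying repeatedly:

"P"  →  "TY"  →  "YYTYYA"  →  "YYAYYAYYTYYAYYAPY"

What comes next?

Rewriting the 17 symbols of YYAYYAYYTYYAYYAPY one by one yields YYA YYA PY YYA YYA PY YYA YYA YYT YYA YYA PY YYA YYA PY TY YYA; concatenated:

YYAYYAPYYYAYYAPYYYAYYAYYTYYAYYAPYYYAYYAPYTYYYA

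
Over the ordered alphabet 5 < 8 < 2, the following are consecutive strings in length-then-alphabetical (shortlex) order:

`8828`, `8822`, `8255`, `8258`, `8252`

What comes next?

8285

Treat 8252 as a base-3 numeral over the given alphabet and add one, carrying through any trailing 2's.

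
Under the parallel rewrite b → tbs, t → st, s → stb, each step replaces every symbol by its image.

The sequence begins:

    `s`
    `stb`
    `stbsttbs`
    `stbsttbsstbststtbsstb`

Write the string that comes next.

φ(stbsttbsstbststtbsstb) expands symbol-by-symbol to stb st tbs stb st st tbs stb stb st tbs stb st stb st st tbs stb stb st tbs; joining the 21 pieces gives the next term.

stbsttbsstbststtbsstbstbsttbsstbststbststtbsstbstbsttbs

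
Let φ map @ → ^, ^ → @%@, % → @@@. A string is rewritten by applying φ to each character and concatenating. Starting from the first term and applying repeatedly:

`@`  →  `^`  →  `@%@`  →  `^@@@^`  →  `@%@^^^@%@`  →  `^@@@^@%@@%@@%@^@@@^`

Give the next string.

φ(^@@@^@%@@%@@%@^@@@^) expands symbol-by-symbol to @%@ ^ ^ ^ @%@ ^ @@@ ^ ^ @@@ ^ ^ @@@ ^ @%@ ^ ^ ^ @%@; joining the 19 pieces gives the next term.

@%@^^^@%@^@@@^^@@@^^@@@^@%@^^^@%@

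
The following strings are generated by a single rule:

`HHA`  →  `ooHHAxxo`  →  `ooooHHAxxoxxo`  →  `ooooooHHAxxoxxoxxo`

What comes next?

ooooooooHHAxxoxxoxxoxxo

Every step adds oo to the front and xxo to the end of the previous string.
One more step from ooooooHHAxxoxxoxxo gives the answer.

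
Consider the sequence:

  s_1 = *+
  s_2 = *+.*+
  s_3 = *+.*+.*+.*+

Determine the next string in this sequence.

Each string is two copies of the previous one joined by '.'.
Doubling *+.*+.*+.*+ with '.' between the halves:

*+.*+.*+.*+.*+.*+.*+.*+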